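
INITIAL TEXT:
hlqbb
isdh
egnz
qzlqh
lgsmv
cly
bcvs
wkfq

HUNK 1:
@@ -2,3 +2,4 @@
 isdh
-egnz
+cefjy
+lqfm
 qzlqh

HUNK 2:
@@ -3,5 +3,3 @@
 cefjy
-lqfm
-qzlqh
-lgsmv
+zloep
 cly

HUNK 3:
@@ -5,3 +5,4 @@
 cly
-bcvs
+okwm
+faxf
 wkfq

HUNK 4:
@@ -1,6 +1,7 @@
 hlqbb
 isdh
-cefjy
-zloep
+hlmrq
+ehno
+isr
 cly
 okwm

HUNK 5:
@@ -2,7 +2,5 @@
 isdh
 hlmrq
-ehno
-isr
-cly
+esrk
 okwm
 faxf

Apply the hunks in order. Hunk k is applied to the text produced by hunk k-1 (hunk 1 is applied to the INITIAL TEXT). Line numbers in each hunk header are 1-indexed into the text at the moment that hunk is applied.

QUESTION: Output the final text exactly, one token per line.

Hunk 1: at line 2 remove [egnz] add [cefjy,lqfm] -> 9 lines: hlqbb isdh cefjy lqfm qzlqh lgsmv cly bcvs wkfq
Hunk 2: at line 3 remove [lqfm,qzlqh,lgsmv] add [zloep] -> 7 lines: hlqbb isdh cefjy zloep cly bcvs wkfq
Hunk 3: at line 5 remove [bcvs] add [okwm,faxf] -> 8 lines: hlqbb isdh cefjy zloep cly okwm faxf wkfq
Hunk 4: at line 1 remove [cefjy,zloep] add [hlmrq,ehno,isr] -> 9 lines: hlqbb isdh hlmrq ehno isr cly okwm faxf wkfq
Hunk 5: at line 2 remove [ehno,isr,cly] add [esrk] -> 7 lines: hlqbb isdh hlmrq esrk okwm faxf wkfq

Answer: hlqbb
isdh
hlmrq
esrk
okwm
faxf
wkfq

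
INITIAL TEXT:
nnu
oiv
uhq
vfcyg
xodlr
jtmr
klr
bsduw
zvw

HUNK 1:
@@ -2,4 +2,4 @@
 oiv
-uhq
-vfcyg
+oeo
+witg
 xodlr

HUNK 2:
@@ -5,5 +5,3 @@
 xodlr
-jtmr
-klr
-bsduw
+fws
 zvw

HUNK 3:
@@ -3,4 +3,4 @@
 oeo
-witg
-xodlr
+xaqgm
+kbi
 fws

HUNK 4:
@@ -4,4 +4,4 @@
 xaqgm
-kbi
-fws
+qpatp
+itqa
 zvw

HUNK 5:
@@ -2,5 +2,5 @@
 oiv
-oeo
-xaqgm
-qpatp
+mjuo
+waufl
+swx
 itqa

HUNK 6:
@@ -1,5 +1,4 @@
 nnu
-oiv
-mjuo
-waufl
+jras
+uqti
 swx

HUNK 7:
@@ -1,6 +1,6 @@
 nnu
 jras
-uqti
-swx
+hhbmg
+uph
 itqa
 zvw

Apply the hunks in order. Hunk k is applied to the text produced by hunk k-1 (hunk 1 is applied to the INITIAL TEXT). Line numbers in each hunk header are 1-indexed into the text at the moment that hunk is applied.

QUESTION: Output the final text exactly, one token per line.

Answer: nnu
jras
hhbmg
uph
itqa
zvw

Derivation:
Hunk 1: at line 2 remove [uhq,vfcyg] add [oeo,witg] -> 9 lines: nnu oiv oeo witg xodlr jtmr klr bsduw zvw
Hunk 2: at line 5 remove [jtmr,klr,bsduw] add [fws] -> 7 lines: nnu oiv oeo witg xodlr fws zvw
Hunk 3: at line 3 remove [witg,xodlr] add [xaqgm,kbi] -> 7 lines: nnu oiv oeo xaqgm kbi fws zvw
Hunk 4: at line 4 remove [kbi,fws] add [qpatp,itqa] -> 7 lines: nnu oiv oeo xaqgm qpatp itqa zvw
Hunk 5: at line 2 remove [oeo,xaqgm,qpatp] add [mjuo,waufl,swx] -> 7 lines: nnu oiv mjuo waufl swx itqa zvw
Hunk 6: at line 1 remove [oiv,mjuo,waufl] add [jras,uqti] -> 6 lines: nnu jras uqti swx itqa zvw
Hunk 7: at line 1 remove [uqti,swx] add [hhbmg,uph] -> 6 lines: nnu jras hhbmg uph itqa zvw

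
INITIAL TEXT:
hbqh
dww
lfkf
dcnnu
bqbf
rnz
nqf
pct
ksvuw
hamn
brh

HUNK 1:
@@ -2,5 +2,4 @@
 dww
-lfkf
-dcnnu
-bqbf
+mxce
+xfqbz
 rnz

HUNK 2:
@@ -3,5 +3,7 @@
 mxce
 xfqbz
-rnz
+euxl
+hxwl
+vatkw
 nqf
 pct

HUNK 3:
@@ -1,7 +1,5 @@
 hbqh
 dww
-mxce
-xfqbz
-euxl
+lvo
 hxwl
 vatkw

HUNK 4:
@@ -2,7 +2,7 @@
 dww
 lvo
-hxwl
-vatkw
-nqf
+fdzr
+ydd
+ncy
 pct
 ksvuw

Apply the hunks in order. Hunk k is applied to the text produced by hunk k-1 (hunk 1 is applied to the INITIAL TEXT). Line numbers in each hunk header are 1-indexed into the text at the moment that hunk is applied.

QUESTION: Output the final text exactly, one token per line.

Answer: hbqh
dww
lvo
fdzr
ydd
ncy
pct
ksvuw
hamn
brh

Derivation:
Hunk 1: at line 2 remove [lfkf,dcnnu,bqbf] add [mxce,xfqbz] -> 10 lines: hbqh dww mxce xfqbz rnz nqf pct ksvuw hamn brh
Hunk 2: at line 3 remove [rnz] add [euxl,hxwl,vatkw] -> 12 lines: hbqh dww mxce xfqbz euxl hxwl vatkw nqf pct ksvuw hamn brh
Hunk 3: at line 1 remove [mxce,xfqbz,euxl] add [lvo] -> 10 lines: hbqh dww lvo hxwl vatkw nqf pct ksvuw hamn brh
Hunk 4: at line 2 remove [hxwl,vatkw,nqf] add [fdzr,ydd,ncy] -> 10 lines: hbqh dww lvo fdzr ydd ncy pct ksvuw hamn brh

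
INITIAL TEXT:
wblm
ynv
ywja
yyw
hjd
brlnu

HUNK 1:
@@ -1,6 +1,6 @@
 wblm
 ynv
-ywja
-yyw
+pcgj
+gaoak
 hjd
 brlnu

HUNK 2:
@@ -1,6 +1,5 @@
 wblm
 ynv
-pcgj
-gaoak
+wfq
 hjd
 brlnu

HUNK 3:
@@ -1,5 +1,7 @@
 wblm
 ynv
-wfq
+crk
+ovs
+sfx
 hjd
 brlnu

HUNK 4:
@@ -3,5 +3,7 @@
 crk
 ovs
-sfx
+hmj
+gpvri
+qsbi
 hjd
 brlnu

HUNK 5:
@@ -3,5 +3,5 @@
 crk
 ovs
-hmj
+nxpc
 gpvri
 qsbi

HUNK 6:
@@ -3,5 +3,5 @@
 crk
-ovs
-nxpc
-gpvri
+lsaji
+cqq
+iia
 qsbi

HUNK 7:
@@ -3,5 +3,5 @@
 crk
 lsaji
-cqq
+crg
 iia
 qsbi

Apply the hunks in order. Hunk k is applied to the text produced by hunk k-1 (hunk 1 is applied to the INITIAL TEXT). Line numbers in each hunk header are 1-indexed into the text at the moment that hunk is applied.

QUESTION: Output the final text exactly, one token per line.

Hunk 1: at line 1 remove [ywja,yyw] add [pcgj,gaoak] -> 6 lines: wblm ynv pcgj gaoak hjd brlnu
Hunk 2: at line 1 remove [pcgj,gaoak] add [wfq] -> 5 lines: wblm ynv wfq hjd brlnu
Hunk 3: at line 1 remove [wfq] add [crk,ovs,sfx] -> 7 lines: wblm ynv crk ovs sfx hjd brlnu
Hunk 4: at line 3 remove [sfx] add [hmj,gpvri,qsbi] -> 9 lines: wblm ynv crk ovs hmj gpvri qsbi hjd brlnu
Hunk 5: at line 3 remove [hmj] add [nxpc] -> 9 lines: wblm ynv crk ovs nxpc gpvri qsbi hjd brlnu
Hunk 6: at line 3 remove [ovs,nxpc,gpvri] add [lsaji,cqq,iia] -> 9 lines: wblm ynv crk lsaji cqq iia qsbi hjd brlnu
Hunk 7: at line 3 remove [cqq] add [crg] -> 9 lines: wblm ynv crk lsaji crg iia qsbi hjd brlnu

Answer: wblm
ynv
crk
lsaji
crg
iia
qsbi
hjd
brlnu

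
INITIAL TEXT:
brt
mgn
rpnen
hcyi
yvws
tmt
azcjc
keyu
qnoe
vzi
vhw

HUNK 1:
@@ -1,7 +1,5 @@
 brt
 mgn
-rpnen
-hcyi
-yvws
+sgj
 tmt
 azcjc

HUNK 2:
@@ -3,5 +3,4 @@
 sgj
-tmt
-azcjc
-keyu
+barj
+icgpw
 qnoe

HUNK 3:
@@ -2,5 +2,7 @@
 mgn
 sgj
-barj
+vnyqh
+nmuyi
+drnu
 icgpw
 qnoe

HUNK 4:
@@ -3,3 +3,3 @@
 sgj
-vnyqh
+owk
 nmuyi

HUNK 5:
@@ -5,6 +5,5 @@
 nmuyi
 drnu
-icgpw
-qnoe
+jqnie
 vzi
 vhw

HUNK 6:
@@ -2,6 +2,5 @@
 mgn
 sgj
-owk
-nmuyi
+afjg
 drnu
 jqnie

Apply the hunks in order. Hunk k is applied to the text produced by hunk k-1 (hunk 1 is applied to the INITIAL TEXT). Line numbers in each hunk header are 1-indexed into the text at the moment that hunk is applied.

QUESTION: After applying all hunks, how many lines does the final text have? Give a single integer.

Hunk 1: at line 1 remove [rpnen,hcyi,yvws] add [sgj] -> 9 lines: brt mgn sgj tmt azcjc keyu qnoe vzi vhw
Hunk 2: at line 3 remove [tmt,azcjc,keyu] add [barj,icgpw] -> 8 lines: brt mgn sgj barj icgpw qnoe vzi vhw
Hunk 3: at line 2 remove [barj] add [vnyqh,nmuyi,drnu] -> 10 lines: brt mgn sgj vnyqh nmuyi drnu icgpw qnoe vzi vhw
Hunk 4: at line 3 remove [vnyqh] add [owk] -> 10 lines: brt mgn sgj owk nmuyi drnu icgpw qnoe vzi vhw
Hunk 5: at line 5 remove [icgpw,qnoe] add [jqnie] -> 9 lines: brt mgn sgj owk nmuyi drnu jqnie vzi vhw
Hunk 6: at line 2 remove [owk,nmuyi] add [afjg] -> 8 lines: brt mgn sgj afjg drnu jqnie vzi vhw
Final line count: 8

Answer: 8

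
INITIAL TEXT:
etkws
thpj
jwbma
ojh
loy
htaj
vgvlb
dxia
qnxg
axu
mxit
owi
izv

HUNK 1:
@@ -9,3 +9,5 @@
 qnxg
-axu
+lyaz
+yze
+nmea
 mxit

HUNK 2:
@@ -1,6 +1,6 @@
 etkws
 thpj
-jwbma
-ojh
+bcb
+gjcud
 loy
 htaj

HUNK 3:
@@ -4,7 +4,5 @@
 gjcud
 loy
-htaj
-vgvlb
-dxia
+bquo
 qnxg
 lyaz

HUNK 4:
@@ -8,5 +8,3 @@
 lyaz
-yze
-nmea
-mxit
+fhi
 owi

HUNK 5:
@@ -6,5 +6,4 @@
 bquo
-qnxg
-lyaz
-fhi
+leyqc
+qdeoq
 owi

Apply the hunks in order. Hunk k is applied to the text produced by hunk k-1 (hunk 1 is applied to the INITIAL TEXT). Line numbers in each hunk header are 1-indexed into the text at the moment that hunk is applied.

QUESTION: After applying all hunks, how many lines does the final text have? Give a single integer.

Answer: 10

Derivation:
Hunk 1: at line 9 remove [axu] add [lyaz,yze,nmea] -> 15 lines: etkws thpj jwbma ojh loy htaj vgvlb dxia qnxg lyaz yze nmea mxit owi izv
Hunk 2: at line 1 remove [jwbma,ojh] add [bcb,gjcud] -> 15 lines: etkws thpj bcb gjcud loy htaj vgvlb dxia qnxg lyaz yze nmea mxit owi izv
Hunk 3: at line 4 remove [htaj,vgvlb,dxia] add [bquo] -> 13 lines: etkws thpj bcb gjcud loy bquo qnxg lyaz yze nmea mxit owi izv
Hunk 4: at line 8 remove [yze,nmea,mxit] add [fhi] -> 11 lines: etkws thpj bcb gjcud loy bquo qnxg lyaz fhi owi izv
Hunk 5: at line 6 remove [qnxg,lyaz,fhi] add [leyqc,qdeoq] -> 10 lines: etkws thpj bcb gjcud loy bquo leyqc qdeoq owi izv
Final line count: 10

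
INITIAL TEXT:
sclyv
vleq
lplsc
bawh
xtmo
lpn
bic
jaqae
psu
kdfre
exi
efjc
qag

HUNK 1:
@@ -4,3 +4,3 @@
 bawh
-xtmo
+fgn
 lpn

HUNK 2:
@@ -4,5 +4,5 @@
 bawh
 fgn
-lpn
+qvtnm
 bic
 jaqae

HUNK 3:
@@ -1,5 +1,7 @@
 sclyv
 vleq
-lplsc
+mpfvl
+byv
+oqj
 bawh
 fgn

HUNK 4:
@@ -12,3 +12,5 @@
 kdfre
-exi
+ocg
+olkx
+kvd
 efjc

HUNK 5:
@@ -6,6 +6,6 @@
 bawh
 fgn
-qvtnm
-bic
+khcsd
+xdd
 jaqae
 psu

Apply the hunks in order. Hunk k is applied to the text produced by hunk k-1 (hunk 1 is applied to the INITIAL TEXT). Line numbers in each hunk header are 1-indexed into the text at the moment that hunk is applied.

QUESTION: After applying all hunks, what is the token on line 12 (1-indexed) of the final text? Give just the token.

Answer: kdfre

Derivation:
Hunk 1: at line 4 remove [xtmo] add [fgn] -> 13 lines: sclyv vleq lplsc bawh fgn lpn bic jaqae psu kdfre exi efjc qag
Hunk 2: at line 4 remove [lpn] add [qvtnm] -> 13 lines: sclyv vleq lplsc bawh fgn qvtnm bic jaqae psu kdfre exi efjc qag
Hunk 3: at line 1 remove [lplsc] add [mpfvl,byv,oqj] -> 15 lines: sclyv vleq mpfvl byv oqj bawh fgn qvtnm bic jaqae psu kdfre exi efjc qag
Hunk 4: at line 12 remove [exi] add [ocg,olkx,kvd] -> 17 lines: sclyv vleq mpfvl byv oqj bawh fgn qvtnm bic jaqae psu kdfre ocg olkx kvd efjc qag
Hunk 5: at line 6 remove [qvtnm,bic] add [khcsd,xdd] -> 17 lines: sclyv vleq mpfvl byv oqj bawh fgn khcsd xdd jaqae psu kdfre ocg olkx kvd efjc qag
Final line 12: kdfre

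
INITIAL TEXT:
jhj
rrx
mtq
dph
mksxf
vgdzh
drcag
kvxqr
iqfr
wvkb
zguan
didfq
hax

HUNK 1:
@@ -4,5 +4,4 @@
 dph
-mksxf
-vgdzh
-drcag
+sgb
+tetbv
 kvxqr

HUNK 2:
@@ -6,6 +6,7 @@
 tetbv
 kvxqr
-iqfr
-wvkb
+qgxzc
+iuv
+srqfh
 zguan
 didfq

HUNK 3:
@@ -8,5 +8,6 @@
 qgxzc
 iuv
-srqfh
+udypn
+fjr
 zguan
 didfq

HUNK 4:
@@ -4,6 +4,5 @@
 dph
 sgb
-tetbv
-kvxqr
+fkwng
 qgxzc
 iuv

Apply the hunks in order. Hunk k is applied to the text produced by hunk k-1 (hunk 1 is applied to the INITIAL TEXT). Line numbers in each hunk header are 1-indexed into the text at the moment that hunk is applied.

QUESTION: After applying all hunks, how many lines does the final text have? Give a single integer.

Answer: 13

Derivation:
Hunk 1: at line 4 remove [mksxf,vgdzh,drcag] add [sgb,tetbv] -> 12 lines: jhj rrx mtq dph sgb tetbv kvxqr iqfr wvkb zguan didfq hax
Hunk 2: at line 6 remove [iqfr,wvkb] add [qgxzc,iuv,srqfh] -> 13 lines: jhj rrx mtq dph sgb tetbv kvxqr qgxzc iuv srqfh zguan didfq hax
Hunk 3: at line 8 remove [srqfh] add [udypn,fjr] -> 14 lines: jhj rrx mtq dph sgb tetbv kvxqr qgxzc iuv udypn fjr zguan didfq hax
Hunk 4: at line 4 remove [tetbv,kvxqr] add [fkwng] -> 13 lines: jhj rrx mtq dph sgb fkwng qgxzc iuv udypn fjr zguan didfq hax
Final line count: 13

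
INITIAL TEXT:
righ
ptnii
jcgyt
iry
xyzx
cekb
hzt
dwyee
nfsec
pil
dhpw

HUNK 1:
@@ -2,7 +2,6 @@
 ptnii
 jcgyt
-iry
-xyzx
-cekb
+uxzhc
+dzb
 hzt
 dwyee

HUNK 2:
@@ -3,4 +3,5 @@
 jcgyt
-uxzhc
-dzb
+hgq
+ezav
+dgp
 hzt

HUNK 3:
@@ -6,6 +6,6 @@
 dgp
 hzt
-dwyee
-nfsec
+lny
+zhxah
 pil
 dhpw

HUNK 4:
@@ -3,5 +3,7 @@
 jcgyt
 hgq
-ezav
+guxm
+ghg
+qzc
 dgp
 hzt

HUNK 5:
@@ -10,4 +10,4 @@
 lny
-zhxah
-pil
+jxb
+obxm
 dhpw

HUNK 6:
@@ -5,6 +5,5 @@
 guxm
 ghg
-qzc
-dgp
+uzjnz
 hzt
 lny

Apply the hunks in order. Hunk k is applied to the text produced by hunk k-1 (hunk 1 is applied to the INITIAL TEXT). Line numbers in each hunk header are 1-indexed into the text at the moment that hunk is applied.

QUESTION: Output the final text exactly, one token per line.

Answer: righ
ptnii
jcgyt
hgq
guxm
ghg
uzjnz
hzt
lny
jxb
obxm
dhpw

Derivation:
Hunk 1: at line 2 remove [iry,xyzx,cekb] add [uxzhc,dzb] -> 10 lines: righ ptnii jcgyt uxzhc dzb hzt dwyee nfsec pil dhpw
Hunk 2: at line 3 remove [uxzhc,dzb] add [hgq,ezav,dgp] -> 11 lines: righ ptnii jcgyt hgq ezav dgp hzt dwyee nfsec pil dhpw
Hunk 3: at line 6 remove [dwyee,nfsec] add [lny,zhxah] -> 11 lines: righ ptnii jcgyt hgq ezav dgp hzt lny zhxah pil dhpw
Hunk 4: at line 3 remove [ezav] add [guxm,ghg,qzc] -> 13 lines: righ ptnii jcgyt hgq guxm ghg qzc dgp hzt lny zhxah pil dhpw
Hunk 5: at line 10 remove [zhxah,pil] add [jxb,obxm] -> 13 lines: righ ptnii jcgyt hgq guxm ghg qzc dgp hzt lny jxb obxm dhpw
Hunk 6: at line 5 remove [qzc,dgp] add [uzjnz] -> 12 lines: righ ptnii jcgyt hgq guxm ghg uzjnz hzt lny jxb obxm dhpw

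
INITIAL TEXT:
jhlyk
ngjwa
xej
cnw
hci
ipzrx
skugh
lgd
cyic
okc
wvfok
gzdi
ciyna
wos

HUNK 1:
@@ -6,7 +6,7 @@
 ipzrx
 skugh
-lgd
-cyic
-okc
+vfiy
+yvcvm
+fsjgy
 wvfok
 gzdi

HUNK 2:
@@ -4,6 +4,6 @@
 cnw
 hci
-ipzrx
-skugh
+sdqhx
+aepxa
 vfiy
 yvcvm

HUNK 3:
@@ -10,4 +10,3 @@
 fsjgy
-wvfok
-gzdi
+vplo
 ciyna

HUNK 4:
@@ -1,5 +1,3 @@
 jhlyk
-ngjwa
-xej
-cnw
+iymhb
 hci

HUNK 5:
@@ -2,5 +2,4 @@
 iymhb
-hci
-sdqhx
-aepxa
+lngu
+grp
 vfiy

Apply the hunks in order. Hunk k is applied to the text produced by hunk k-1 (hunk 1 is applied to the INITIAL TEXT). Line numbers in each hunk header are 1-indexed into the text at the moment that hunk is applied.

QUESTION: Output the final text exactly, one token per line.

Hunk 1: at line 6 remove [lgd,cyic,okc] add [vfiy,yvcvm,fsjgy] -> 14 lines: jhlyk ngjwa xej cnw hci ipzrx skugh vfiy yvcvm fsjgy wvfok gzdi ciyna wos
Hunk 2: at line 4 remove [ipzrx,skugh] add [sdqhx,aepxa] -> 14 lines: jhlyk ngjwa xej cnw hci sdqhx aepxa vfiy yvcvm fsjgy wvfok gzdi ciyna wos
Hunk 3: at line 10 remove [wvfok,gzdi] add [vplo] -> 13 lines: jhlyk ngjwa xej cnw hci sdqhx aepxa vfiy yvcvm fsjgy vplo ciyna wos
Hunk 4: at line 1 remove [ngjwa,xej,cnw] add [iymhb] -> 11 lines: jhlyk iymhb hci sdqhx aepxa vfiy yvcvm fsjgy vplo ciyna wos
Hunk 5: at line 2 remove [hci,sdqhx,aepxa] add [lngu,grp] -> 10 lines: jhlyk iymhb lngu grp vfiy yvcvm fsjgy vplo ciyna wos

Answer: jhlyk
iymhb
lngu
grp
vfiy
yvcvm
fsjgy
vplo
ciyna
wos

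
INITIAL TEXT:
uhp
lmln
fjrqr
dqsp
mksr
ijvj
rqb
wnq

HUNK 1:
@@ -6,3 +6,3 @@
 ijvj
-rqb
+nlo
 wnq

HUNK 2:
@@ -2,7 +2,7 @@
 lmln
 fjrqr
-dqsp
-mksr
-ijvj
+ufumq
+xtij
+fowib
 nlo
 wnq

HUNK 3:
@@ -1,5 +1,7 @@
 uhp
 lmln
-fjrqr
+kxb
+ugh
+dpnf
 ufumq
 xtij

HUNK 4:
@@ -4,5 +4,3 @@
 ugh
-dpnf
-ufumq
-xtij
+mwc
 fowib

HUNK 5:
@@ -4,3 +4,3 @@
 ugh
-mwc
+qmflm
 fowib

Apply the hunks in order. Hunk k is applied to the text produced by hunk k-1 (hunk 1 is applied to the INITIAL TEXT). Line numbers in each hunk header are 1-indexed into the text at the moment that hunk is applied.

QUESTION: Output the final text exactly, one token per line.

Answer: uhp
lmln
kxb
ugh
qmflm
fowib
nlo
wnq

Derivation:
Hunk 1: at line 6 remove [rqb] add [nlo] -> 8 lines: uhp lmln fjrqr dqsp mksr ijvj nlo wnq
Hunk 2: at line 2 remove [dqsp,mksr,ijvj] add [ufumq,xtij,fowib] -> 8 lines: uhp lmln fjrqr ufumq xtij fowib nlo wnq
Hunk 3: at line 1 remove [fjrqr] add [kxb,ugh,dpnf] -> 10 lines: uhp lmln kxb ugh dpnf ufumq xtij fowib nlo wnq
Hunk 4: at line 4 remove [dpnf,ufumq,xtij] add [mwc] -> 8 lines: uhp lmln kxb ugh mwc fowib nlo wnq
Hunk 5: at line 4 remove [mwc] add [qmflm] -> 8 lines: uhp lmln kxb ugh qmflm fowib nlo wnq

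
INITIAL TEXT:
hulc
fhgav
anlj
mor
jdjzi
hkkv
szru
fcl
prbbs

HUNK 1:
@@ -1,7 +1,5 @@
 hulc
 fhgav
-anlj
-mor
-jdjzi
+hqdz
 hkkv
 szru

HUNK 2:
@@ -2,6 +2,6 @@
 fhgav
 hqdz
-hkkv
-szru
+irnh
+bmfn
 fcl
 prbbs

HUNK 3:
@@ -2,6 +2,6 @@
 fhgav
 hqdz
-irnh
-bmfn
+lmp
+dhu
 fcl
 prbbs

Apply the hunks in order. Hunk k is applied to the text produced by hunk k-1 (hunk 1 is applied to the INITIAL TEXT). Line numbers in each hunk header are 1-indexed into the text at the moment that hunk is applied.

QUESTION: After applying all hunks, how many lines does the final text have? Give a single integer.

Hunk 1: at line 1 remove [anlj,mor,jdjzi] add [hqdz] -> 7 lines: hulc fhgav hqdz hkkv szru fcl prbbs
Hunk 2: at line 2 remove [hkkv,szru] add [irnh,bmfn] -> 7 lines: hulc fhgav hqdz irnh bmfn fcl prbbs
Hunk 3: at line 2 remove [irnh,bmfn] add [lmp,dhu] -> 7 lines: hulc fhgav hqdz lmp dhu fcl prbbs
Final line count: 7

Answer: 7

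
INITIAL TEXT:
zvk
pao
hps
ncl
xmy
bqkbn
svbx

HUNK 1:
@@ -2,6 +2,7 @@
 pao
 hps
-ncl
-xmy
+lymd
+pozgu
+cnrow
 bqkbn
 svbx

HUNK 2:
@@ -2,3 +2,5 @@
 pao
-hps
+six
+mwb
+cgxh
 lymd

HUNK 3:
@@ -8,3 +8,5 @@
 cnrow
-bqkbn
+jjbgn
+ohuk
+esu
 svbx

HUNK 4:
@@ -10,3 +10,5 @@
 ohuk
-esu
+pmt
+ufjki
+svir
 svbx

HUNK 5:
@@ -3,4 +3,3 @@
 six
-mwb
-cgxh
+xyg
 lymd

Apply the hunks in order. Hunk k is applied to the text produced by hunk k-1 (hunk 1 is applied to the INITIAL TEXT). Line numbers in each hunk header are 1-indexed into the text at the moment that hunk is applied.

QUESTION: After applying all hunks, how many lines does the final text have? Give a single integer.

Answer: 13

Derivation:
Hunk 1: at line 2 remove [ncl,xmy] add [lymd,pozgu,cnrow] -> 8 lines: zvk pao hps lymd pozgu cnrow bqkbn svbx
Hunk 2: at line 2 remove [hps] add [six,mwb,cgxh] -> 10 lines: zvk pao six mwb cgxh lymd pozgu cnrow bqkbn svbx
Hunk 3: at line 8 remove [bqkbn] add [jjbgn,ohuk,esu] -> 12 lines: zvk pao six mwb cgxh lymd pozgu cnrow jjbgn ohuk esu svbx
Hunk 4: at line 10 remove [esu] add [pmt,ufjki,svir] -> 14 lines: zvk pao six mwb cgxh lymd pozgu cnrow jjbgn ohuk pmt ufjki svir svbx
Hunk 5: at line 3 remove [mwb,cgxh] add [xyg] -> 13 lines: zvk pao six xyg lymd pozgu cnrow jjbgn ohuk pmt ufjki svir svbx
Final line count: 13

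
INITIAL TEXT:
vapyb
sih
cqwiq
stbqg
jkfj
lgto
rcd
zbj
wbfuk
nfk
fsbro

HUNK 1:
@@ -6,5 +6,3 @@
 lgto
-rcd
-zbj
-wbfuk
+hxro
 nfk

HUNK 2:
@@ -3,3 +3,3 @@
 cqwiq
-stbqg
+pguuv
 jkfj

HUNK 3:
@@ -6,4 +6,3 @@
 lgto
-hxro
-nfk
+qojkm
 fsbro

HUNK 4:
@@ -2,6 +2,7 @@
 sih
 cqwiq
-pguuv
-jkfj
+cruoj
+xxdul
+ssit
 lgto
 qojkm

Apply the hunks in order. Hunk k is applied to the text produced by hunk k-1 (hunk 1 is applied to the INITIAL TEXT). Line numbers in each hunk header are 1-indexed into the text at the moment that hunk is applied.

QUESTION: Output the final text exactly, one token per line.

Hunk 1: at line 6 remove [rcd,zbj,wbfuk] add [hxro] -> 9 lines: vapyb sih cqwiq stbqg jkfj lgto hxro nfk fsbro
Hunk 2: at line 3 remove [stbqg] add [pguuv] -> 9 lines: vapyb sih cqwiq pguuv jkfj lgto hxro nfk fsbro
Hunk 3: at line 6 remove [hxro,nfk] add [qojkm] -> 8 lines: vapyb sih cqwiq pguuv jkfj lgto qojkm fsbro
Hunk 4: at line 2 remove [pguuv,jkfj] add [cruoj,xxdul,ssit] -> 9 lines: vapyb sih cqwiq cruoj xxdul ssit lgto qojkm fsbro

Answer: vapyb
sih
cqwiq
cruoj
xxdul
ssit
lgto
qojkm
fsbro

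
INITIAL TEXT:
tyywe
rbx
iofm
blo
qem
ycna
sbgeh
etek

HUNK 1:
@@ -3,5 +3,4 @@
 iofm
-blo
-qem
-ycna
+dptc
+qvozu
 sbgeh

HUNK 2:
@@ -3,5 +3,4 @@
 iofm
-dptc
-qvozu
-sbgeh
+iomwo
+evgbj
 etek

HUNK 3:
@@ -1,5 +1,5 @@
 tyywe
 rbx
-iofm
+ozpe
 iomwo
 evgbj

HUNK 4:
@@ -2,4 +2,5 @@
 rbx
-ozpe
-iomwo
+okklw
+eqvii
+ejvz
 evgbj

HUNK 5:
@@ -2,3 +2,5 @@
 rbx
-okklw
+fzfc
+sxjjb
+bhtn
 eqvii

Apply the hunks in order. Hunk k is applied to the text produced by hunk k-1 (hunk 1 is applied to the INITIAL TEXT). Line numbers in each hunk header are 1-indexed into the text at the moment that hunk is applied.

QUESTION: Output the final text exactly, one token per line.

Answer: tyywe
rbx
fzfc
sxjjb
bhtn
eqvii
ejvz
evgbj
etek

Derivation:
Hunk 1: at line 3 remove [blo,qem,ycna] add [dptc,qvozu] -> 7 lines: tyywe rbx iofm dptc qvozu sbgeh etek
Hunk 2: at line 3 remove [dptc,qvozu,sbgeh] add [iomwo,evgbj] -> 6 lines: tyywe rbx iofm iomwo evgbj etek
Hunk 3: at line 1 remove [iofm] add [ozpe] -> 6 lines: tyywe rbx ozpe iomwo evgbj etek
Hunk 4: at line 2 remove [ozpe,iomwo] add [okklw,eqvii,ejvz] -> 7 lines: tyywe rbx okklw eqvii ejvz evgbj etek
Hunk 5: at line 2 remove [okklw] add [fzfc,sxjjb,bhtn] -> 9 lines: tyywe rbx fzfc sxjjb bhtn eqvii ejvz evgbj etek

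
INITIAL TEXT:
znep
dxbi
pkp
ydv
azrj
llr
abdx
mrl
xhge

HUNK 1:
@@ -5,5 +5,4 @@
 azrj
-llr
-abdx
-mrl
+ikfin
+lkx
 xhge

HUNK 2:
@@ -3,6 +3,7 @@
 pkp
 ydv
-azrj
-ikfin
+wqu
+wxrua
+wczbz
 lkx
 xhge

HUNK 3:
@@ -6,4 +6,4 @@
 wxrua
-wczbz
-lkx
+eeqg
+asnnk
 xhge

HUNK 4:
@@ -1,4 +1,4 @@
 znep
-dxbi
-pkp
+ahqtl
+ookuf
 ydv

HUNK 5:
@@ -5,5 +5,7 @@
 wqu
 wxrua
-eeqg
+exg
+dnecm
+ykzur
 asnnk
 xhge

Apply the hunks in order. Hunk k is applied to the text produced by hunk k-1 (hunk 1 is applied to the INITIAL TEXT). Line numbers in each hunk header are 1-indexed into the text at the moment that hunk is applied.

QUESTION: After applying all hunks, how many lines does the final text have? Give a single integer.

Hunk 1: at line 5 remove [llr,abdx,mrl] add [ikfin,lkx] -> 8 lines: znep dxbi pkp ydv azrj ikfin lkx xhge
Hunk 2: at line 3 remove [azrj,ikfin] add [wqu,wxrua,wczbz] -> 9 lines: znep dxbi pkp ydv wqu wxrua wczbz lkx xhge
Hunk 3: at line 6 remove [wczbz,lkx] add [eeqg,asnnk] -> 9 lines: znep dxbi pkp ydv wqu wxrua eeqg asnnk xhge
Hunk 4: at line 1 remove [dxbi,pkp] add [ahqtl,ookuf] -> 9 lines: znep ahqtl ookuf ydv wqu wxrua eeqg asnnk xhge
Hunk 5: at line 5 remove [eeqg] add [exg,dnecm,ykzur] -> 11 lines: znep ahqtl ookuf ydv wqu wxrua exg dnecm ykzur asnnk xhge
Final line count: 11

Answer: 11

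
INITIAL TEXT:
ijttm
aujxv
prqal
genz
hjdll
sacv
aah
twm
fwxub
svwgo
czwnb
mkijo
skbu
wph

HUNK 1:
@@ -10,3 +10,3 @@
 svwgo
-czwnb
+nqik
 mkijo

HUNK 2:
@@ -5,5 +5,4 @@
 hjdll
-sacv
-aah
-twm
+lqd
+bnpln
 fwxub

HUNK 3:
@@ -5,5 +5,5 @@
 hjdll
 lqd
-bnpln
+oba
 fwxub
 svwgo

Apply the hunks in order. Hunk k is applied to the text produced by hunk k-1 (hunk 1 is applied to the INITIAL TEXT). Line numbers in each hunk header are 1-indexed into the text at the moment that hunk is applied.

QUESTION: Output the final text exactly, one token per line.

Answer: ijttm
aujxv
prqal
genz
hjdll
lqd
oba
fwxub
svwgo
nqik
mkijo
skbu
wph

Derivation:
Hunk 1: at line 10 remove [czwnb] add [nqik] -> 14 lines: ijttm aujxv prqal genz hjdll sacv aah twm fwxub svwgo nqik mkijo skbu wph
Hunk 2: at line 5 remove [sacv,aah,twm] add [lqd,bnpln] -> 13 lines: ijttm aujxv prqal genz hjdll lqd bnpln fwxub svwgo nqik mkijo skbu wph
Hunk 3: at line 5 remove [bnpln] add [oba] -> 13 lines: ijttm aujxv prqal genz hjdll lqd oba fwxub svwgo nqik mkijo skbu wph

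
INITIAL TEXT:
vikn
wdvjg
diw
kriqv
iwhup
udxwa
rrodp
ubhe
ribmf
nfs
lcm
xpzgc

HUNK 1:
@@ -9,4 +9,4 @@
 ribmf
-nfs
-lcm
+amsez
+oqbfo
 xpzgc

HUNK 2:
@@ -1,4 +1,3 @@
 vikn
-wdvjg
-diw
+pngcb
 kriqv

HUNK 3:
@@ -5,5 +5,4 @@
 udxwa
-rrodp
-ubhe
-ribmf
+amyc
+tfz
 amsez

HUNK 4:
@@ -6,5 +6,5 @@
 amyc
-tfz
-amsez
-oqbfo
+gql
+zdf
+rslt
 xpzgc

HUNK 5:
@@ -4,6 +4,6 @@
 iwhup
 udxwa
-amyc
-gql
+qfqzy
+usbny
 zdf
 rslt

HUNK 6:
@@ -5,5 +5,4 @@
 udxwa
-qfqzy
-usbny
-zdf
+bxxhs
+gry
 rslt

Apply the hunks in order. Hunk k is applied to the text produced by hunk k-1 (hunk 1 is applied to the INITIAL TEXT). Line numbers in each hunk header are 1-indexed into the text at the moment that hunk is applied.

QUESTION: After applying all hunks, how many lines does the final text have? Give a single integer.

Hunk 1: at line 9 remove [nfs,lcm] add [amsez,oqbfo] -> 12 lines: vikn wdvjg diw kriqv iwhup udxwa rrodp ubhe ribmf amsez oqbfo xpzgc
Hunk 2: at line 1 remove [wdvjg,diw] add [pngcb] -> 11 lines: vikn pngcb kriqv iwhup udxwa rrodp ubhe ribmf amsez oqbfo xpzgc
Hunk 3: at line 5 remove [rrodp,ubhe,ribmf] add [amyc,tfz] -> 10 lines: vikn pngcb kriqv iwhup udxwa amyc tfz amsez oqbfo xpzgc
Hunk 4: at line 6 remove [tfz,amsez,oqbfo] add [gql,zdf,rslt] -> 10 lines: vikn pngcb kriqv iwhup udxwa amyc gql zdf rslt xpzgc
Hunk 5: at line 4 remove [amyc,gql] add [qfqzy,usbny] -> 10 lines: vikn pngcb kriqv iwhup udxwa qfqzy usbny zdf rslt xpzgc
Hunk 6: at line 5 remove [qfqzy,usbny,zdf] add [bxxhs,gry] -> 9 lines: vikn pngcb kriqv iwhup udxwa bxxhs gry rslt xpzgc
Final line count: 9

Answer: 9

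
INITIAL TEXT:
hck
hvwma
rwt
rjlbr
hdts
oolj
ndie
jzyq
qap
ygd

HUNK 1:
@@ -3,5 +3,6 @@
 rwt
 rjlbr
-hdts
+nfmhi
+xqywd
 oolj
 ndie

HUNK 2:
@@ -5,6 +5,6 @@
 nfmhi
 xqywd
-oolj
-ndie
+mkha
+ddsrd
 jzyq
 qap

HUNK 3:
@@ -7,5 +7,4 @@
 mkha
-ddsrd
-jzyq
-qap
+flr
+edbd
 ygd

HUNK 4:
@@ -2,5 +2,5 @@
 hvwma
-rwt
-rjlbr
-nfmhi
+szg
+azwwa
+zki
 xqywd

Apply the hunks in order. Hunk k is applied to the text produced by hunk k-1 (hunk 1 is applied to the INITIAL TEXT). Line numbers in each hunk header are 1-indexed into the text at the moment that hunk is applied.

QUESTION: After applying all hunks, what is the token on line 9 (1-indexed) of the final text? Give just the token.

Answer: edbd

Derivation:
Hunk 1: at line 3 remove [hdts] add [nfmhi,xqywd] -> 11 lines: hck hvwma rwt rjlbr nfmhi xqywd oolj ndie jzyq qap ygd
Hunk 2: at line 5 remove [oolj,ndie] add [mkha,ddsrd] -> 11 lines: hck hvwma rwt rjlbr nfmhi xqywd mkha ddsrd jzyq qap ygd
Hunk 3: at line 7 remove [ddsrd,jzyq,qap] add [flr,edbd] -> 10 lines: hck hvwma rwt rjlbr nfmhi xqywd mkha flr edbd ygd
Hunk 4: at line 2 remove [rwt,rjlbr,nfmhi] add [szg,azwwa,zki] -> 10 lines: hck hvwma szg azwwa zki xqywd mkha flr edbd ygd
Final line 9: edbd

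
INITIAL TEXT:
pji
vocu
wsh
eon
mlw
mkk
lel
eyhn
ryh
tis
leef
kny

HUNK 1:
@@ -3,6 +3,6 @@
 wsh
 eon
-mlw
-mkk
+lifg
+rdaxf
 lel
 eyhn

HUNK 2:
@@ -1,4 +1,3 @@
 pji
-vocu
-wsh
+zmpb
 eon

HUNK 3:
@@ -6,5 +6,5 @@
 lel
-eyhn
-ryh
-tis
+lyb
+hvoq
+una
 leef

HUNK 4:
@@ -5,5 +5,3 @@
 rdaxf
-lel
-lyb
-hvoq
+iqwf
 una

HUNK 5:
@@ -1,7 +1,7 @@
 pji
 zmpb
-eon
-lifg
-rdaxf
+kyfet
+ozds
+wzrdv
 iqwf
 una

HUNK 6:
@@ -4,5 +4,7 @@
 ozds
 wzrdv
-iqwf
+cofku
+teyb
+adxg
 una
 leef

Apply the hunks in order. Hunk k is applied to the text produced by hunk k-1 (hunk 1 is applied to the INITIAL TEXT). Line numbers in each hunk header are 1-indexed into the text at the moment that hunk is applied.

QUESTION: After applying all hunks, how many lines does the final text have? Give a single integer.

Hunk 1: at line 3 remove [mlw,mkk] add [lifg,rdaxf] -> 12 lines: pji vocu wsh eon lifg rdaxf lel eyhn ryh tis leef kny
Hunk 2: at line 1 remove [vocu,wsh] add [zmpb] -> 11 lines: pji zmpb eon lifg rdaxf lel eyhn ryh tis leef kny
Hunk 3: at line 6 remove [eyhn,ryh,tis] add [lyb,hvoq,una] -> 11 lines: pji zmpb eon lifg rdaxf lel lyb hvoq una leef kny
Hunk 4: at line 5 remove [lel,lyb,hvoq] add [iqwf] -> 9 lines: pji zmpb eon lifg rdaxf iqwf una leef kny
Hunk 5: at line 1 remove [eon,lifg,rdaxf] add [kyfet,ozds,wzrdv] -> 9 lines: pji zmpb kyfet ozds wzrdv iqwf una leef kny
Hunk 6: at line 4 remove [iqwf] add [cofku,teyb,adxg] -> 11 lines: pji zmpb kyfet ozds wzrdv cofku teyb adxg una leef kny
Final line count: 11

Answer: 11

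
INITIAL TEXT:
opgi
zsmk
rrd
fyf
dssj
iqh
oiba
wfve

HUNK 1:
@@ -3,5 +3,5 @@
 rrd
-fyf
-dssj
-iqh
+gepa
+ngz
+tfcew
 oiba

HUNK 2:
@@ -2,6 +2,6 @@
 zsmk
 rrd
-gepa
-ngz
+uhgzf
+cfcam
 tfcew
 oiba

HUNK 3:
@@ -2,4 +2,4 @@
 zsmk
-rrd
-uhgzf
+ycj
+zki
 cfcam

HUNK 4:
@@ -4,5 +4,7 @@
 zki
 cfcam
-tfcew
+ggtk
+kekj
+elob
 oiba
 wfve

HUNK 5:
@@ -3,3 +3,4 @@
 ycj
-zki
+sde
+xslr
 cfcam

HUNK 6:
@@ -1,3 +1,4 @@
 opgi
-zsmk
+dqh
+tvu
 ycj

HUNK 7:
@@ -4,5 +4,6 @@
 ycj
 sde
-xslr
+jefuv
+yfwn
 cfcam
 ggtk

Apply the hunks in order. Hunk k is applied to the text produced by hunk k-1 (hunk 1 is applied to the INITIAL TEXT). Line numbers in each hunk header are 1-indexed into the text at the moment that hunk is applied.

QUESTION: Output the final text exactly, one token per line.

Hunk 1: at line 3 remove [fyf,dssj,iqh] add [gepa,ngz,tfcew] -> 8 lines: opgi zsmk rrd gepa ngz tfcew oiba wfve
Hunk 2: at line 2 remove [gepa,ngz] add [uhgzf,cfcam] -> 8 lines: opgi zsmk rrd uhgzf cfcam tfcew oiba wfve
Hunk 3: at line 2 remove [rrd,uhgzf] add [ycj,zki] -> 8 lines: opgi zsmk ycj zki cfcam tfcew oiba wfve
Hunk 4: at line 4 remove [tfcew] add [ggtk,kekj,elob] -> 10 lines: opgi zsmk ycj zki cfcam ggtk kekj elob oiba wfve
Hunk 5: at line 3 remove [zki] add [sde,xslr] -> 11 lines: opgi zsmk ycj sde xslr cfcam ggtk kekj elob oiba wfve
Hunk 6: at line 1 remove [zsmk] add [dqh,tvu] -> 12 lines: opgi dqh tvu ycj sde xslr cfcam ggtk kekj elob oiba wfve
Hunk 7: at line 4 remove [xslr] add [jefuv,yfwn] -> 13 lines: opgi dqh tvu ycj sde jefuv yfwn cfcam ggtk kekj elob oiba wfve

Answer: opgi
dqh
tvu
ycj
sde
jefuv
yfwn
cfcam
ggtk
kekj
elob
oiba
wfve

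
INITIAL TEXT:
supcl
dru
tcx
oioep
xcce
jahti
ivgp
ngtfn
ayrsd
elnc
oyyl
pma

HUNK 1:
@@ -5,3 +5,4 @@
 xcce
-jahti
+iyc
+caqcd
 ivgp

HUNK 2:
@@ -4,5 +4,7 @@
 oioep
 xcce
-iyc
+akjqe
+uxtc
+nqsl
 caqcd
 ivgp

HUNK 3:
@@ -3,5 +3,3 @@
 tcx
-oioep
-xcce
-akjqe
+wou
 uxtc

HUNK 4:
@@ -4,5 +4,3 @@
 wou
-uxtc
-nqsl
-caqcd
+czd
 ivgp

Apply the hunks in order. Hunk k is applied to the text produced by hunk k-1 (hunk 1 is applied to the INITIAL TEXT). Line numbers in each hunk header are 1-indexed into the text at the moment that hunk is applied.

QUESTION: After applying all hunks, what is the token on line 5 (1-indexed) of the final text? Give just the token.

Hunk 1: at line 5 remove [jahti] add [iyc,caqcd] -> 13 lines: supcl dru tcx oioep xcce iyc caqcd ivgp ngtfn ayrsd elnc oyyl pma
Hunk 2: at line 4 remove [iyc] add [akjqe,uxtc,nqsl] -> 15 lines: supcl dru tcx oioep xcce akjqe uxtc nqsl caqcd ivgp ngtfn ayrsd elnc oyyl pma
Hunk 3: at line 3 remove [oioep,xcce,akjqe] add [wou] -> 13 lines: supcl dru tcx wou uxtc nqsl caqcd ivgp ngtfn ayrsd elnc oyyl pma
Hunk 4: at line 4 remove [uxtc,nqsl,caqcd] add [czd] -> 11 lines: supcl dru tcx wou czd ivgp ngtfn ayrsd elnc oyyl pma
Final line 5: czd

Answer: czd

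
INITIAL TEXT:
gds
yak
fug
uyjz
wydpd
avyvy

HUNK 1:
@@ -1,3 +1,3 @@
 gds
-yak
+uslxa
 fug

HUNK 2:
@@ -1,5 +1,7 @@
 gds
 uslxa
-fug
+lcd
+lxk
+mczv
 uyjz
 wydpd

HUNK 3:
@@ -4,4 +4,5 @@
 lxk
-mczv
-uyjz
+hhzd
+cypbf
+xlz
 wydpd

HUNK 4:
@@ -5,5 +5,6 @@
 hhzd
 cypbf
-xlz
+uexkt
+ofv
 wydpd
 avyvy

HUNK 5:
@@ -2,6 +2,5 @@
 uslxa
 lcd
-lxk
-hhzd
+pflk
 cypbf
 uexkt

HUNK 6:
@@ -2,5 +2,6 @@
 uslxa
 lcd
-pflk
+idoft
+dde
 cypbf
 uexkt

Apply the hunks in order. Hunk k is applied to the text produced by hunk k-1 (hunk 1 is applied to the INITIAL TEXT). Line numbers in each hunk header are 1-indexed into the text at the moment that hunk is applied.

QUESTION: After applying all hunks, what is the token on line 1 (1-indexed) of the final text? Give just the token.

Answer: gds

Derivation:
Hunk 1: at line 1 remove [yak] add [uslxa] -> 6 lines: gds uslxa fug uyjz wydpd avyvy
Hunk 2: at line 1 remove [fug] add [lcd,lxk,mczv] -> 8 lines: gds uslxa lcd lxk mczv uyjz wydpd avyvy
Hunk 3: at line 4 remove [mczv,uyjz] add [hhzd,cypbf,xlz] -> 9 lines: gds uslxa lcd lxk hhzd cypbf xlz wydpd avyvy
Hunk 4: at line 5 remove [xlz] add [uexkt,ofv] -> 10 lines: gds uslxa lcd lxk hhzd cypbf uexkt ofv wydpd avyvy
Hunk 5: at line 2 remove [lxk,hhzd] add [pflk] -> 9 lines: gds uslxa lcd pflk cypbf uexkt ofv wydpd avyvy
Hunk 6: at line 2 remove [pflk] add [idoft,dde] -> 10 lines: gds uslxa lcd idoft dde cypbf uexkt ofv wydpd avyvy
Final line 1: gds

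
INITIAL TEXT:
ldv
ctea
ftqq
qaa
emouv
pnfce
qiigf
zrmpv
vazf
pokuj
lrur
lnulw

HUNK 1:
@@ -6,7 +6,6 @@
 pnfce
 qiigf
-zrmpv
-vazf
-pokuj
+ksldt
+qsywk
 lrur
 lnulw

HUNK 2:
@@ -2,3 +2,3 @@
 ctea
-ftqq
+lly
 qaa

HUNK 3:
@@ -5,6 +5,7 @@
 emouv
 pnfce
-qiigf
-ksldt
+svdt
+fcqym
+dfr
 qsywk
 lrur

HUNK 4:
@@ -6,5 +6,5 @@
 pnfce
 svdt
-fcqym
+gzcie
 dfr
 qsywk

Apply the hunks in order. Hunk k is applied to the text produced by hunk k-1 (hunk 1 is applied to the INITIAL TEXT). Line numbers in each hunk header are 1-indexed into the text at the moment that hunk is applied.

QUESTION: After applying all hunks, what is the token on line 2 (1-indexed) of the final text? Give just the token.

Answer: ctea

Derivation:
Hunk 1: at line 6 remove [zrmpv,vazf,pokuj] add [ksldt,qsywk] -> 11 lines: ldv ctea ftqq qaa emouv pnfce qiigf ksldt qsywk lrur lnulw
Hunk 2: at line 2 remove [ftqq] add [lly] -> 11 lines: ldv ctea lly qaa emouv pnfce qiigf ksldt qsywk lrur lnulw
Hunk 3: at line 5 remove [qiigf,ksldt] add [svdt,fcqym,dfr] -> 12 lines: ldv ctea lly qaa emouv pnfce svdt fcqym dfr qsywk lrur lnulw
Hunk 4: at line 6 remove [fcqym] add [gzcie] -> 12 lines: ldv ctea lly qaa emouv pnfce svdt gzcie dfr qsywk lrur lnulw
Final line 2: ctea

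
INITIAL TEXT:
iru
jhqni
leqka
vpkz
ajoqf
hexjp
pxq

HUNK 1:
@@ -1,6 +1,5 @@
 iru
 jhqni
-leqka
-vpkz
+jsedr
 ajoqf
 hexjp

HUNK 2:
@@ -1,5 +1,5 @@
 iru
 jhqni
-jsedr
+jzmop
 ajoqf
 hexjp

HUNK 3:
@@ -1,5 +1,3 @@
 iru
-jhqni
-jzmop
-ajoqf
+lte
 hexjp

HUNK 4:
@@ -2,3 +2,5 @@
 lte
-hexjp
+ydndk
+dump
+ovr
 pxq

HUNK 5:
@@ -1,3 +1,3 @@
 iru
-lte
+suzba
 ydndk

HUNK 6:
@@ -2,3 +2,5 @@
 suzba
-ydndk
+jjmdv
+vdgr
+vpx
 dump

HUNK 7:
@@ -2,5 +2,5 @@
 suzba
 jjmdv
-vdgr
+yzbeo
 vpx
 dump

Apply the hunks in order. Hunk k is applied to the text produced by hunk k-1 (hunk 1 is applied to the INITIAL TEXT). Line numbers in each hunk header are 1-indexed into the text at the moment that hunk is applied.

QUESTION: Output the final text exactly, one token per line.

Hunk 1: at line 1 remove [leqka,vpkz] add [jsedr] -> 6 lines: iru jhqni jsedr ajoqf hexjp pxq
Hunk 2: at line 1 remove [jsedr] add [jzmop] -> 6 lines: iru jhqni jzmop ajoqf hexjp pxq
Hunk 3: at line 1 remove [jhqni,jzmop,ajoqf] add [lte] -> 4 lines: iru lte hexjp pxq
Hunk 4: at line 2 remove [hexjp] add [ydndk,dump,ovr] -> 6 lines: iru lte ydndk dump ovr pxq
Hunk 5: at line 1 remove [lte] add [suzba] -> 6 lines: iru suzba ydndk dump ovr pxq
Hunk 6: at line 2 remove [ydndk] add [jjmdv,vdgr,vpx] -> 8 lines: iru suzba jjmdv vdgr vpx dump ovr pxq
Hunk 7: at line 2 remove [vdgr] add [yzbeo] -> 8 lines: iru suzba jjmdv yzbeo vpx dump ovr pxq

Answer: iru
suzba
jjmdv
yzbeo
vpx
dump
ovr
pxq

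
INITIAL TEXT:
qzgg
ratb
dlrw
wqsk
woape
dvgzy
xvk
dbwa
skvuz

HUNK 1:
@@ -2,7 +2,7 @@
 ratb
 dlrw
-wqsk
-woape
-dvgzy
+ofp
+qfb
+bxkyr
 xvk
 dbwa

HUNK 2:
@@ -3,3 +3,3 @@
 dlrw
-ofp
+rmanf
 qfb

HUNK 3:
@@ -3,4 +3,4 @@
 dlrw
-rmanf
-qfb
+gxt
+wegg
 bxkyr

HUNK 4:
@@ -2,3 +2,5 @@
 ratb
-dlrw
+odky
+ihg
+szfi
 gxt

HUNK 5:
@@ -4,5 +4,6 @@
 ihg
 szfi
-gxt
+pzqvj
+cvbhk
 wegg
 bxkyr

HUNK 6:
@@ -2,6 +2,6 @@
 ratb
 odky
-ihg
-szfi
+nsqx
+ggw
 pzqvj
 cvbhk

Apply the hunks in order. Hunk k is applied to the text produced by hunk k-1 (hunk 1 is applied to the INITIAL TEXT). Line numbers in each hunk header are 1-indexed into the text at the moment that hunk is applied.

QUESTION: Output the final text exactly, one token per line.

Answer: qzgg
ratb
odky
nsqx
ggw
pzqvj
cvbhk
wegg
bxkyr
xvk
dbwa
skvuz

Derivation:
Hunk 1: at line 2 remove [wqsk,woape,dvgzy] add [ofp,qfb,bxkyr] -> 9 lines: qzgg ratb dlrw ofp qfb bxkyr xvk dbwa skvuz
Hunk 2: at line 3 remove [ofp] add [rmanf] -> 9 lines: qzgg ratb dlrw rmanf qfb bxkyr xvk dbwa skvuz
Hunk 3: at line 3 remove [rmanf,qfb] add [gxt,wegg] -> 9 lines: qzgg ratb dlrw gxt wegg bxkyr xvk dbwa skvuz
Hunk 4: at line 2 remove [dlrw] add [odky,ihg,szfi] -> 11 lines: qzgg ratb odky ihg szfi gxt wegg bxkyr xvk dbwa skvuz
Hunk 5: at line 4 remove [gxt] add [pzqvj,cvbhk] -> 12 lines: qzgg ratb odky ihg szfi pzqvj cvbhk wegg bxkyr xvk dbwa skvuz
Hunk 6: at line 2 remove [ihg,szfi] add [nsqx,ggw] -> 12 lines: qzgg ratb odky nsqx ggw pzqvj cvbhk wegg bxkyr xvk dbwa skvuz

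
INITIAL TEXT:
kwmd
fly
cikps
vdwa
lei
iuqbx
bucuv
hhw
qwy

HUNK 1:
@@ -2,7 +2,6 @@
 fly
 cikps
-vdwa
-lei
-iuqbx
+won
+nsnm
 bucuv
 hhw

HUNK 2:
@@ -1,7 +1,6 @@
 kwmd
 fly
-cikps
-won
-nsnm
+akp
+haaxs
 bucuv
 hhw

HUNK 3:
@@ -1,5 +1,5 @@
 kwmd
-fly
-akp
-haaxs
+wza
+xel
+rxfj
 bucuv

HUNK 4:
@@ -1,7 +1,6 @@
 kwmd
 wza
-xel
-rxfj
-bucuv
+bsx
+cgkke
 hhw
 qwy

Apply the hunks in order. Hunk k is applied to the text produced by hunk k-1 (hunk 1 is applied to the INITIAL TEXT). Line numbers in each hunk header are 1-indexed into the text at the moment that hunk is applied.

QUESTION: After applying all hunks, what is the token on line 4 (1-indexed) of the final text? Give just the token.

Hunk 1: at line 2 remove [vdwa,lei,iuqbx] add [won,nsnm] -> 8 lines: kwmd fly cikps won nsnm bucuv hhw qwy
Hunk 2: at line 1 remove [cikps,won,nsnm] add [akp,haaxs] -> 7 lines: kwmd fly akp haaxs bucuv hhw qwy
Hunk 3: at line 1 remove [fly,akp,haaxs] add [wza,xel,rxfj] -> 7 lines: kwmd wza xel rxfj bucuv hhw qwy
Hunk 4: at line 1 remove [xel,rxfj,bucuv] add [bsx,cgkke] -> 6 lines: kwmd wza bsx cgkke hhw qwy
Final line 4: cgkke

Answer: cgkke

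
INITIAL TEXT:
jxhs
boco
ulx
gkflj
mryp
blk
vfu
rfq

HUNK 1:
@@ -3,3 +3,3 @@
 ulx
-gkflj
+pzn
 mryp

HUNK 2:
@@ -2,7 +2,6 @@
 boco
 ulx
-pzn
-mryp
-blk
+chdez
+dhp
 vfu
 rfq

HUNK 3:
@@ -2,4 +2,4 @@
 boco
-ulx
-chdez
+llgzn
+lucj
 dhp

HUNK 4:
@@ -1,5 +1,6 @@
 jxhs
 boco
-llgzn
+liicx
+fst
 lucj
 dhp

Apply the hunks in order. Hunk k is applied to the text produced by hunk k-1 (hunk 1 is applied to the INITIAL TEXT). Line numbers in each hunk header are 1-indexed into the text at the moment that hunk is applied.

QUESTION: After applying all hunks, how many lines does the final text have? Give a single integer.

Answer: 8

Derivation:
Hunk 1: at line 3 remove [gkflj] add [pzn] -> 8 lines: jxhs boco ulx pzn mryp blk vfu rfq
Hunk 2: at line 2 remove [pzn,mryp,blk] add [chdez,dhp] -> 7 lines: jxhs boco ulx chdez dhp vfu rfq
Hunk 3: at line 2 remove [ulx,chdez] add [llgzn,lucj] -> 7 lines: jxhs boco llgzn lucj dhp vfu rfq
Hunk 4: at line 1 remove [llgzn] add [liicx,fst] -> 8 lines: jxhs boco liicx fst lucj dhp vfu rfq
Final line count: 8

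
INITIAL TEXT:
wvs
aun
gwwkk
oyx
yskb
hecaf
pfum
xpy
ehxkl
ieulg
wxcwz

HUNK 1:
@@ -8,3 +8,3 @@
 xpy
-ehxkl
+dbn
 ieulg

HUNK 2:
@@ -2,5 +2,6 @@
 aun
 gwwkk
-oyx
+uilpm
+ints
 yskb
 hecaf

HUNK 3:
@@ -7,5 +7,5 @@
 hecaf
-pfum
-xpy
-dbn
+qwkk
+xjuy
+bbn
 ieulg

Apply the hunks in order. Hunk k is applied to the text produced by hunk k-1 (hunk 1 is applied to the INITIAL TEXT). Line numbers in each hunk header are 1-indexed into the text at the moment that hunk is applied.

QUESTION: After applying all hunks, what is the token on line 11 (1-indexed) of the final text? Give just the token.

Hunk 1: at line 8 remove [ehxkl] add [dbn] -> 11 lines: wvs aun gwwkk oyx yskb hecaf pfum xpy dbn ieulg wxcwz
Hunk 2: at line 2 remove [oyx] add [uilpm,ints] -> 12 lines: wvs aun gwwkk uilpm ints yskb hecaf pfum xpy dbn ieulg wxcwz
Hunk 3: at line 7 remove [pfum,xpy,dbn] add [qwkk,xjuy,bbn] -> 12 lines: wvs aun gwwkk uilpm ints yskb hecaf qwkk xjuy bbn ieulg wxcwz
Final line 11: ieulg

Answer: ieulg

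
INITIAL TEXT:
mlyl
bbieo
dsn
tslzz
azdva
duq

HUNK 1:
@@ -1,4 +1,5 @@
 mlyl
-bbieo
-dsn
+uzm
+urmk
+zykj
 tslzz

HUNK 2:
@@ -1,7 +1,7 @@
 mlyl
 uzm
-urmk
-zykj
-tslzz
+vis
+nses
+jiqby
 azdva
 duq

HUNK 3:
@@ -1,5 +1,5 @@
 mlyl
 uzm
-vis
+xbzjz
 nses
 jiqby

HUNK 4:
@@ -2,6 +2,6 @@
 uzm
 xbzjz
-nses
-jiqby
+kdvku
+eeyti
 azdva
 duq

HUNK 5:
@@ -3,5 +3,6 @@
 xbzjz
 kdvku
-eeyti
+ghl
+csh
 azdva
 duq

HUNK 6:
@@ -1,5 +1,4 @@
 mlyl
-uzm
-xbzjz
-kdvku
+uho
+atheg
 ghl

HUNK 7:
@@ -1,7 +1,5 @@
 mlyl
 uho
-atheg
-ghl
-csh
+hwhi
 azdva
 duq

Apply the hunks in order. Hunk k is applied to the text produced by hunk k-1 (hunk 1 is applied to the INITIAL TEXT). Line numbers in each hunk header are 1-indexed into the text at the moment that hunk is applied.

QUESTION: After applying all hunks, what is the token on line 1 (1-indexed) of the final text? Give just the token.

Answer: mlyl

Derivation:
Hunk 1: at line 1 remove [bbieo,dsn] add [uzm,urmk,zykj] -> 7 lines: mlyl uzm urmk zykj tslzz azdva duq
Hunk 2: at line 1 remove [urmk,zykj,tslzz] add [vis,nses,jiqby] -> 7 lines: mlyl uzm vis nses jiqby azdva duq
Hunk 3: at line 1 remove [vis] add [xbzjz] -> 7 lines: mlyl uzm xbzjz nses jiqby azdva duq
Hunk 4: at line 2 remove [nses,jiqby] add [kdvku,eeyti] -> 7 lines: mlyl uzm xbzjz kdvku eeyti azdva duq
Hunk 5: at line 3 remove [eeyti] add [ghl,csh] -> 8 lines: mlyl uzm xbzjz kdvku ghl csh azdva duq
Hunk 6: at line 1 remove [uzm,xbzjz,kdvku] add [uho,atheg] -> 7 lines: mlyl uho atheg ghl csh azdva duq
Hunk 7: at line 1 remove [atheg,ghl,csh] add [hwhi] -> 5 lines: mlyl uho hwhi azdva duq
Final line 1: mlyl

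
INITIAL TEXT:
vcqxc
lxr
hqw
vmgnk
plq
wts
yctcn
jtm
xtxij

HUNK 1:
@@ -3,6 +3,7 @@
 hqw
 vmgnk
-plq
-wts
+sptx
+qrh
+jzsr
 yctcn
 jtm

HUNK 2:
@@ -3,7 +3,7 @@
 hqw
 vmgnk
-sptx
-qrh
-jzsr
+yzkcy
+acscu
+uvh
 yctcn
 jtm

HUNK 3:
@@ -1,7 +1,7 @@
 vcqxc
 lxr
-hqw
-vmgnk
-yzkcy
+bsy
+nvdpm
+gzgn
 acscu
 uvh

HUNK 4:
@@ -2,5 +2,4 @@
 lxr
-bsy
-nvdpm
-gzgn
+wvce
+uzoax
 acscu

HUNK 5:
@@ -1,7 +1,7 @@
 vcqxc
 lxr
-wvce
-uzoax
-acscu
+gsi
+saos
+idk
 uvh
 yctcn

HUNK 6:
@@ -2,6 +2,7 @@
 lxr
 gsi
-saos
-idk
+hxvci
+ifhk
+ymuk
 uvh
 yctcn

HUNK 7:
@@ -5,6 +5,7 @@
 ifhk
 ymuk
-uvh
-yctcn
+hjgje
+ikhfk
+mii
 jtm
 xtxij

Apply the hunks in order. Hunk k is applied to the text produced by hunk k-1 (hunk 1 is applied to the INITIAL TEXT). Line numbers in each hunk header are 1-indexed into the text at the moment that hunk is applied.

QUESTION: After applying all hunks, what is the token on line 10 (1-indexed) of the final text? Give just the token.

Hunk 1: at line 3 remove [plq,wts] add [sptx,qrh,jzsr] -> 10 lines: vcqxc lxr hqw vmgnk sptx qrh jzsr yctcn jtm xtxij
Hunk 2: at line 3 remove [sptx,qrh,jzsr] add [yzkcy,acscu,uvh] -> 10 lines: vcqxc lxr hqw vmgnk yzkcy acscu uvh yctcn jtm xtxij
Hunk 3: at line 1 remove [hqw,vmgnk,yzkcy] add [bsy,nvdpm,gzgn] -> 10 lines: vcqxc lxr bsy nvdpm gzgn acscu uvh yctcn jtm xtxij
Hunk 4: at line 2 remove [bsy,nvdpm,gzgn] add [wvce,uzoax] -> 9 lines: vcqxc lxr wvce uzoax acscu uvh yctcn jtm xtxij
Hunk 5: at line 1 remove [wvce,uzoax,acscu] add [gsi,saos,idk] -> 9 lines: vcqxc lxr gsi saos idk uvh yctcn jtm xtxij
Hunk 6: at line 2 remove [saos,idk] add [hxvci,ifhk,ymuk] -> 10 lines: vcqxc lxr gsi hxvci ifhk ymuk uvh yctcn jtm xtxij
Hunk 7: at line 5 remove [uvh,yctcn] add [hjgje,ikhfk,mii] -> 11 lines: vcqxc lxr gsi hxvci ifhk ymuk hjgje ikhfk mii jtm xtxij
Final line 10: jtm

Answer: jtm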